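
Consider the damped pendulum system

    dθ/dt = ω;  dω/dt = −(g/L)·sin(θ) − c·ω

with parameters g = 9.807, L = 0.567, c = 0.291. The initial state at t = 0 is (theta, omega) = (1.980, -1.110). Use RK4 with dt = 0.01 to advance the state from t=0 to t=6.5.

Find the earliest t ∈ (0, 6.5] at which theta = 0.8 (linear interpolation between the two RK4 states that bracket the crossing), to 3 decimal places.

t = 0.323

t=0.000: state=(1.980, -1.110)
step 1 (dt=0.01): k1=(-1.110, -15.545), k2=(-1.188, -15.561), k3=(-1.188, -15.563), k4=(-1.266, -15.581); state += dt/6·(k1+2k2+2k3+k4)
t=0.010: state=(1.968, -1.266)
t=0.020: state=(1.955, -1.422)
t=0.030: state=(1.940, -1.578)
continuing one RK4 step at a time; state shown every 25 steps (Δt=0.25):
t=0.250: state=(1.206, -5.075)
t=0.320: state=(0.817, -5.985)
next step: t=0.330: state=(0.757, -6.090) — theta has crossed 0.8
linear interpolation between t=0.320 (0.81713) and t=0.330 (0.75674) → t≈0.323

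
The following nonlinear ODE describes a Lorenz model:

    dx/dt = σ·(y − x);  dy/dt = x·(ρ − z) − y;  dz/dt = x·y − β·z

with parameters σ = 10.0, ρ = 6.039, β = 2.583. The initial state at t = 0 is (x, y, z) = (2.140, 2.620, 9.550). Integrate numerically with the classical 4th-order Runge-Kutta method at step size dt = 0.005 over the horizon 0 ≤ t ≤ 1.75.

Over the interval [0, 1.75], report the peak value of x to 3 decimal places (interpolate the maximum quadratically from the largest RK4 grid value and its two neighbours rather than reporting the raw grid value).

t=0.000: state=(2.140, 2.620, 9.550)
step 1 (dt=0.005): k1=(4.800, -10.134, -19.061), k2=(4.427, -10.048, -18.961), k3=(4.438, -10.045, -18.963), k4=(4.076, -9.956, -18.866); state += dt/6·(k1+2k2+2k3+k4)
t=0.005: state=(2.162, 2.570, 9.455)
t=0.010: state=(2.181, 2.520, 9.361)
t=0.015: state=(2.196, 2.472, 9.268)
continuing one RK4 step at a time; state shown every 20 steps (Δt=0.1):
t=0.100: state=(2.127, 1.827, 7.796)
t=0.200: state=(1.787, 1.468, 6.299)
t=0.300: state=(1.545, 1.387, 5.070)
t=0.400: state=(1.467, 1.465, 4.102)
t=0.500: state=(1.530, 1.655, 3.372)
t=0.600: state=(1.713, 1.951, 2.862)
t=0.700: state=(2.006, 2.356, 2.563)
t=0.800: state=(2.412, 2.873, 2.491)
t=0.900: state=(2.923, 3.480, 2.675)
t=1.000: state=(3.509, 4.110, 3.152)
t=1.100: state=(4.090, 4.629, 3.916)
t=1.200: state=(4.537, 4.866, 4.854)
t=1.300: state=(4.712, 4.722, 5.728)
t=1.400: state=(4.564, 4.273, 6.274)
t=1.500: state=(4.179, 3.730, 6.386)
t=1.600: state=(3.722, 3.282, 6.143)
t=1.700: state=(3.332, 3.004, 5.711)
t=1.750: state=(3.186, 2.928, 5.471)
largest grid value and its neighbours: x(1.300)=4.71166, x(1.305)=4.71177, x(1.310)=4.71104
parabola through these three points peaks at t≈1.303 with x≈4.71183

max x = 4.712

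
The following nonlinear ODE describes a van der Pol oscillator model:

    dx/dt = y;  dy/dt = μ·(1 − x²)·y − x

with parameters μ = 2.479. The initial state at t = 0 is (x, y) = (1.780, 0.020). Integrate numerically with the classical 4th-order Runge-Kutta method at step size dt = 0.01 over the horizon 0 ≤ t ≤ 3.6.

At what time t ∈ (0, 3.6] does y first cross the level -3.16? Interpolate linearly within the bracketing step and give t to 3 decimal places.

t = 2.548

t=0.000: state=(1.780, 0.020)
step 1 (dt=0.01): k1=(0.020, -1.888), k2=(0.011, -1.837), k3=(0.011, -1.838), k4=(0.002, -1.789); state += dt/6·(k1+2k2+2k3+k4)
t=0.010: state=(1.780, 0.002)
t=0.020: state=(1.780, -0.016)
t=0.030: state=(1.780, -0.032)
continuing one RK4 step at a time; state shown every 20 steps (Δt=0.2):
t=0.200: state=(1.757, -0.212)
t=0.400: state=(1.704, -0.299)
t=0.600: state=(1.640, -0.345)
t=0.800: state=(1.567, -0.383)
t=1.000: state=(1.486, -0.423)
t=1.200: state=(1.397, -0.472)
t=1.400: state=(1.296, -0.539)
t=1.600: state=(1.180, -0.632)
t=1.800: state=(1.040, -0.774)
t=2.000: state=(0.864, -1.004)
t=2.200: state=(0.627, -1.414)
t=2.400: state=(0.275, -2.193)
t=2.540: state=(-0.092, -3.099)
next step: t=2.550: state=(-0.123, -3.175) — y has crossed -3.16
linear interpolation between t=2.540 (-3.09874) and t=2.550 (-3.17451) → t≈2.548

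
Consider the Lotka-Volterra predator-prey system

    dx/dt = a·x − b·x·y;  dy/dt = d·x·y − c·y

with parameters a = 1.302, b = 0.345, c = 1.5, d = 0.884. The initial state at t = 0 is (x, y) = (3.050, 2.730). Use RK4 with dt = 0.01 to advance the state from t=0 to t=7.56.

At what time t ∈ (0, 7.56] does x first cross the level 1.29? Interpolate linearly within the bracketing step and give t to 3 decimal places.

t=0.000: state=(3.050, 2.730)
step 1 (dt=0.01): k1=(1.098, 3.266), k2=(1.083, 3.298), k3=(1.083, 3.299), k4=(1.068, 3.332); state += dt/6·(k1+2k2+2k3+k4)
t=0.010: state=(3.061, 2.763)
t=0.020: state=(3.071, 2.797)
t=0.030: state=(3.082, 2.831)
continuing one RK4 step at a time; state shown every 25 steps (Δt=0.25):
t=0.250: state=(3.202, 3.763)
t=0.500: state=(3.021, 5.180)
t=0.750: state=(2.512, 6.591)
t=1.000: state=(1.893, 7.367)
t=1.250: state=(1.388, 7.253)
t=1.310: state=(1.293, 7.117)
next step: t=1.320: state=(1.278, 7.091) — x has crossed 1.29
linear interpolation between t=1.310 (1.29285) and t=1.320 (1.27808) → t≈1.312

t = 1.312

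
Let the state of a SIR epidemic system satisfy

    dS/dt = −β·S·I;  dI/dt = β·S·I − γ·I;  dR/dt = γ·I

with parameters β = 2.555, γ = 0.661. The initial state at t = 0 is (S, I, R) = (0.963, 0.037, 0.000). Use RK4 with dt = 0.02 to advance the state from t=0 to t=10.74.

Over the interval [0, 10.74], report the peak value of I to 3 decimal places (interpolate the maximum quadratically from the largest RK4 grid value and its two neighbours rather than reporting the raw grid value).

max I = 0.401

t=0.000: state=(0.963, 0.037, 0.000)
step 1 (dt=0.02): k1=(-0.091, 0.067, 0.024), k2=(-0.093, 0.068, 0.025), k3=(-0.093, 0.068, 0.025), k4=(-0.094, 0.069, 0.025); state += dt/6·(k1+2k2+2k3+k4)
t=0.020: state=(0.961, 0.038, 0.000)
t=0.040: state=(0.959, 0.040, 0.001)
t=0.060: state=(0.957, 0.041, 0.002)
continuing one RK4 step at a time; state shown every 25 steps (Δt=0.5):
t=0.500: state=(0.893, 0.088, 0.020)
t=1.000: state=(0.756, 0.182, 0.063)
t=1.500: state=(0.554, 0.303, 0.143)
t=2.000: state=(0.354, 0.387, 0.259)
t=2.500: state=(0.213, 0.397, 0.390)
t=3.000: state=(0.132, 0.353, 0.515)
t=3.500: state=(0.087, 0.291, 0.622)
t=4.000: state=(0.062, 0.230, 0.708)
t=4.500: state=(0.048, 0.177, 0.775)
t=5.000: state=(0.040, 0.135, 0.826)
t=5.500: state=(0.034, 0.101, 0.865)
t=6.000: state=(0.030, 0.076, 0.894)
t=6.500: state=(0.028, 0.057, 0.915)
t=7.000: state=(0.026, 0.042, 0.932)
t=7.500: state=(0.025, 0.031, 0.944)
t=8.000: state=(0.024, 0.023, 0.953)
t=8.500: state=(0.024, 0.017, 0.959)
t=9.000: state=(0.023, 0.013, 0.964)
t=9.500: state=(0.023, 0.009, 0.968)
t=10.000: state=(0.023, 0.007, 0.970)
t=10.500: state=(0.022, 0.005, 0.972)
t=10.740: state=(0.022, 0.004, 0.973)
largest grid value and its neighbours: I(2.300)=0.40124, I(2.320)=0.40124, I(2.340)=0.40114
parabola through these three points peaks at t≈2.310 with I≈0.40126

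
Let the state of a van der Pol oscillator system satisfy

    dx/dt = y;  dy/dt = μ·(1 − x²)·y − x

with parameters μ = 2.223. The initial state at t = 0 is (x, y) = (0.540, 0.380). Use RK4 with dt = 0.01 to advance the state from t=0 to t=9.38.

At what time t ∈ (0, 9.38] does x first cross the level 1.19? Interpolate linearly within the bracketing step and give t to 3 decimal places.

t = 6.136

t=0.000: state=(0.540, 0.380)
step 1 (dt=0.01): k1=(0.380, 0.058), k2=(0.380, 0.055), k3=(0.380, 0.055), k4=(0.381, 0.052); state += dt/6·(k1+2k2+2k3+k4)
t=0.010: state=(0.544, 0.381)
t=0.020: state=(0.548, 0.381)
t=0.030: state=(0.551, 0.381)
continuing one RK4 step at a time; state shown every 50 steps (Δt=0.5):
t=0.500: state=(0.721, 0.304)
t=1.000: state=(0.804, -0.006)
t=1.500: state=(0.685, -0.506)
t=2.000: state=(0.211, -1.573)
t=2.500: state=(-1.108, -3.310)
t=3.000: state=(-1.906, -0.134)
t=3.500: state=(-1.816, 0.313)
t=4.000: state=(-1.639, 0.394)
t=4.500: state=(-1.417, 0.502)
t=5.000: state=(-1.118, 0.731)
t=5.500: state=(-0.614, 1.435)
t=6.000: state=(0.641, 3.905)
t=6.130: state=(1.166, 3.975)
next step: t=6.140: state=(1.206, 3.927) — x has crossed 1.19
linear interpolation between t=6.130 (1.16599) and t=6.140 (1.20551) → t≈6.136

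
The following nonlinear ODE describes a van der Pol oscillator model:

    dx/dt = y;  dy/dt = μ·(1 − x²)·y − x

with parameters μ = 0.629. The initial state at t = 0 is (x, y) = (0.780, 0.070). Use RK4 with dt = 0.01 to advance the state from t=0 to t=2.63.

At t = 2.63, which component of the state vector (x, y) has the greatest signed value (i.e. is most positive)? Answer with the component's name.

t=0.000: state=(0.780, 0.070)
step 1 (dt=0.01): k1=(0.070, -0.763), k2=(0.066, -0.764), k3=(0.066, -0.764), k4=(0.062, -0.765); state += dt/6·(k1+2k2+2k3+k4)
t=0.010: state=(0.781, 0.062)
t=0.020: state=(0.781, 0.055)
t=0.030: state=(0.782, 0.047)
continuing one RK4 step at a time; state shown every 10 steps (Δt=0.1):
t=0.100: state=(0.783, -0.007)
t=0.200: state=(0.778, -0.087)
t=0.300: state=(0.766, -0.167)
t=0.400: state=(0.745, -0.248)
t=0.500: state=(0.716, -0.330)
t=0.600: state=(0.679, -0.412)
t=0.700: state=(0.634, -0.494)
t=0.800: state=(0.580, -0.576)
t=0.900: state=(0.519, -0.658)
t=1.000: state=(0.449, -0.740)
t=1.100: state=(0.371, -0.822)
t=1.200: state=(0.284, -0.903)
t=1.300: state=(0.190, -0.983)
t=1.400: state=(0.088, -1.060)
t=1.500: state=(-0.022, -1.132)
t=1.600: state=(-0.138, -1.197)
t=1.700: state=(-0.261, -1.251)
t=1.800: state=(-0.388, -1.290)
t=1.900: state=(-0.518, -1.309)
t=2.000: state=(-0.649, -1.305)
t=2.100: state=(-0.778, -1.274)
t=2.200: state=(-0.903, -1.212)
t=2.300: state=(-1.020, -1.122)
t=2.400: state=(-1.126, -1.004)
t=2.500: state=(-1.220, -0.865)
t=2.600: state=(-1.299, -0.709)
t=2.630: state=(-1.319, -0.661)
compare at T: x=-1.319, y=-0.661

largest component: y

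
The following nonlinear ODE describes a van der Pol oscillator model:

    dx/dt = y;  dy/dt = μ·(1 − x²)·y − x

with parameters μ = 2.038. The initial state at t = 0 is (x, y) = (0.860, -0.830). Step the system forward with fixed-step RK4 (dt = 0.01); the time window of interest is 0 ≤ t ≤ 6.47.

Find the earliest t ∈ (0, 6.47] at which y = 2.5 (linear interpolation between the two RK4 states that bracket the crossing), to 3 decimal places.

t = 4.335

t=0.000: state=(0.860, -0.830)
step 1 (dt=0.01): k1=(-0.830, -1.300), k2=(-0.837, -1.312), k3=(-0.837, -1.312), k4=(-0.843, -1.324); state += dt/6·(k1+2k2+2k3+k4)
t=0.010: state=(0.852, -0.843)
t=0.020: state=(0.843, -0.856)
t=0.030: state=(0.835, -0.870)
continuing one RK4 step at a time; state shown every 25 steps (Δt=0.25):
t=0.250: state=(0.604, -1.254)
t=0.500: state=(0.204, -2.031)
t=0.750: state=(-0.455, -3.280)
t=1.000: state=(-1.340, -3.289)
t=1.250: state=(-1.885, -1.066)
t=1.500: state=(-1.989, 0.006)
t=1.750: state=(-1.948, 0.260)
t=2.000: state=(-1.873, 0.331)
t=2.250: state=(-1.785, 0.369)
t=2.500: state=(-1.689, 0.406)
t=2.750: state=(-1.582, 0.450)
t=3.000: state=(-1.462, 0.510)
t=3.250: state=(-1.325, 0.595)
t=3.500: state=(-1.161, 0.724)
t=3.750: state=(-0.956, 0.937)
t=4.000: state=(-0.678, 1.328)
t=4.250: state=(-0.260, 2.101)
t=4.330: state=(-0.078, 2.475)
next step: t=4.340: state=(-0.053, 2.527) — y has crossed 2.5
linear interpolation between t=4.330 (2.47524) and t=4.340 (2.52664) → t≈4.335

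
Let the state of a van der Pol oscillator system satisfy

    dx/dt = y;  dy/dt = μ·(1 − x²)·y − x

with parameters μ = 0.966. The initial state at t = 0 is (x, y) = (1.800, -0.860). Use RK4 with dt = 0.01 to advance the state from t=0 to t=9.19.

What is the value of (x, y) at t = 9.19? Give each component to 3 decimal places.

(x, y) = (-2.006, -0.100)

t=0.000: state=(1.800, -0.860)
step 1 (dt=0.01): k1=(-0.860, 0.061), k2=(-0.860, 0.052), k3=(-0.860, 0.052), k4=(-0.859, 0.043); state += dt/6·(k1+2k2+2k3+k4)
t=0.010: state=(1.791, -0.859)
t=0.020: state=(1.783, -0.859)
t=0.030: state=(1.774, -0.859)
continuing one RK4 step at a time; state shown every 50 steps (Δt=0.5):
t=0.500: state=(1.348, -0.997)
t=1.000: state=(0.751, -1.456)
t=1.500: state=(-0.193, -2.388)
t=2.000: state=(-1.470, -2.183)
t=2.500: state=(-2.018, -0.172)
t=3.000: state=(-1.900, 0.495)
t=3.500: state=(-1.585, 0.751)
t=4.000: state=(-1.139, 1.062)
t=4.500: state=(-0.472, 1.680)
t=5.000: state=(0.609, 2.604)
t=5.500: state=(1.751, 1.436)
t=6.000: state=(2.002, -0.149)
t=6.500: state=(1.797, -0.590)
t=7.000: state=(1.440, -0.842)
t=7.500: state=(0.932, -1.233)
t=8.000: state=(0.139, -2.023)
t=8.500: state=(-1.082, -2.572)
t=9.000: state=(-1.937, -0.668)
t=9.190: state=(-2.006, -0.100)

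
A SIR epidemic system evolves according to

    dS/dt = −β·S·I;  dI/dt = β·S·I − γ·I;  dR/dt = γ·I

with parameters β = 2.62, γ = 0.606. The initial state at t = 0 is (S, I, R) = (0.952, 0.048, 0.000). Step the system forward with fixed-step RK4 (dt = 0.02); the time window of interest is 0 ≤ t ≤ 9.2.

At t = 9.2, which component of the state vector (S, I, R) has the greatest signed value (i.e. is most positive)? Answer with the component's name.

largest component: R

t=0.000: state=(0.952, 0.048, 0.000)
step 1 (dt=0.02): k1=(-0.120, 0.091, 0.029), k2=(-0.122, 0.092, 0.030), k3=(-0.122, 0.092, 0.030), k4=(-0.124, 0.094, 0.030); state += dt/6·(k1+2k2+2k3+k4)
t=0.020: state=(0.950, 0.050, 0.001)
t=0.040: state=(0.947, 0.052, 0.001)
t=0.060: state=(0.944, 0.054, 0.002)
continuing one RK4 step at a time; state shown every 25 steps (Δt=0.5):
t=0.500: state=(0.859, 0.117, 0.024)
t=1.000: state=(0.684, 0.240, 0.077)
t=1.500: state=(0.456, 0.374, 0.170)
t=2.000: state=(0.265, 0.439, 0.296)
t=2.500: state=(0.150, 0.422, 0.428)
t=3.000: state=(0.089, 0.363, 0.548)
t=3.500: state=(0.058, 0.295, 0.647)
t=4.000: state=(0.041, 0.232, 0.727)
t=4.500: state=(0.031, 0.180, 0.789)
t=5.000: state=(0.026, 0.138, 0.837)
t=5.500: state=(0.022, 0.105, 0.873)
t=6.000: state=(0.019, 0.080, 0.901)
t=6.500: state=(0.018, 0.060, 0.922)
t=7.000: state=(0.016, 0.045, 0.938)
t=7.500: state=(0.016, 0.034, 0.950)
t=8.000: state=(0.015, 0.026, 0.959)
t=8.500: state=(0.015, 0.019, 0.966)
t=9.000: state=(0.014, 0.015, 0.971)
t=9.200: state=(0.014, 0.013, 0.973)
compare at T: S=0.014, I=0.013, R=0.973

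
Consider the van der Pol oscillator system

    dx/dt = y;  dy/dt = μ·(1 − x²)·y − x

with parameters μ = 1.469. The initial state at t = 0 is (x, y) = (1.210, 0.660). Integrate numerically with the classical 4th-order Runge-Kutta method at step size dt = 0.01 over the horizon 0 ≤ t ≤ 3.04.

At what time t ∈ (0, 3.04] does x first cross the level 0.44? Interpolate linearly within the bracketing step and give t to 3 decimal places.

t=0.000: state=(1.210, 0.660)
step 1 (dt=0.01): k1=(0.660, -1.660), k2=(0.652, -1.665), k3=(0.652, -1.665), k4=(0.643, -1.670); state += dt/6·(k1+2k2+2k3+k4)
t=0.010: state=(1.217, 0.643)
t=0.020: state=(1.223, 0.627)
t=0.030: state=(1.229, 0.610)
continuing one RK4 step at a time; state shown every 10 steps (Δt=0.1):
t=0.100: state=(1.268, 0.491)
t=0.200: state=(1.308, 0.323)
t=0.300: state=(1.332, 0.164)
t=0.400: state=(1.341, 0.020)
t=0.500: state=(1.337, -0.109)
t=0.600: state=(1.320, -0.223)
t=0.700: state=(1.293, -0.325)
t=0.800: state=(1.255, -0.419)
t=0.900: state=(1.209, -0.507)
t=1.000: state=(1.154, -0.593)
t=1.100: state=(1.090, -0.681)
t=1.200: state=(1.018, -0.775)
t=1.300: state=(0.935, -0.878)
t=1.400: state=(0.842, -0.996)
t=1.500: state=(0.735, -1.133)
t=1.600: state=(0.614, -1.298)
t=1.700: state=(0.475, -1.496)
t=1.720: state=(0.444, -1.541)
next step: t=1.730: state=(0.429, -1.564) — x has crossed 0.44
linear interpolation between t=1.720 (0.44428) and t=1.730 (0.42876) → t≈1.723

t = 1.723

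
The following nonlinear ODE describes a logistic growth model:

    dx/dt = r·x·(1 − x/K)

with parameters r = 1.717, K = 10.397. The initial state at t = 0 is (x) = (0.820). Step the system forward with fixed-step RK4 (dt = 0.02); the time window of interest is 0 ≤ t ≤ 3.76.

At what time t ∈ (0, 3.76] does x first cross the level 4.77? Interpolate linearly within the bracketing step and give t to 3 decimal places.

t=0.000: state=(0.820)
step 1 (dt=0.02): k1=(1.297), k2=(1.316), k3=(1.316), k4=(1.335); state += dt/6·(k1+2k2+2k3+k4)
t=0.020: state=(0.846)
t=0.040: state=(0.873)
t=0.060: state=(0.901)
continuing one RK4 step at a time; state shown every 10 steps (Δt=0.2):
t=0.200: state=(1.120)
t=0.400: state=(1.512)
t=0.600: state=(2.012)
t=0.800: state=(2.627)
t=1.000: state=(3.356)
t=1.200: state=(4.179)
t=1.320: state=(4.703)
next step: t=1.340: state=(4.791) — x has crossed 4.77
linear interpolation between t=1.320 (4.70258) and t=1.340 (4.79116) → t≈1.335

t = 1.335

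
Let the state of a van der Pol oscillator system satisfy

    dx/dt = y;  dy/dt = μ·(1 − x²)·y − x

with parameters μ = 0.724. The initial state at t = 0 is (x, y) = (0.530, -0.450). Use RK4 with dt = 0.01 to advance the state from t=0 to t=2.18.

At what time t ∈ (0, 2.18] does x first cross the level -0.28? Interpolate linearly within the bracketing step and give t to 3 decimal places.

t=0.000: state=(0.530, -0.450)
step 1 (dt=0.01): k1=(-0.450, -0.764), k2=(-0.454, -0.765), k3=(-0.454, -0.765), k4=(-0.458, -0.765); state += dt/6·(k1+2k2+2k3+k4)
t=0.010: state=(0.525, -0.458)
t=0.020: state=(0.521, -0.465)
t=0.030: state=(0.516, -0.473)
continuing one RK4 step at a time; state shown every 10 steps (Δt=0.1):
t=0.100: state=(0.481, -0.527)
t=0.200: state=(0.425, -0.605)
t=0.300: state=(0.360, -0.684)
t=0.400: state=(0.288, -0.763)
t=0.500: state=(0.208, -0.842)
t=0.600: state=(0.119, -0.921)
t=0.700: state=(0.024, -0.997)
t=0.800: state=(-0.080, -1.069)
t=0.900: state=(-0.190, -1.134)
t=0.970: state=(-0.271, -1.173)
next step: t=0.980: state=(-0.283, -1.178) — x has crossed -0.28
linear interpolation between t=0.970 (-0.27080) and t=0.980 (-0.28256) → t≈0.978

t = 0.978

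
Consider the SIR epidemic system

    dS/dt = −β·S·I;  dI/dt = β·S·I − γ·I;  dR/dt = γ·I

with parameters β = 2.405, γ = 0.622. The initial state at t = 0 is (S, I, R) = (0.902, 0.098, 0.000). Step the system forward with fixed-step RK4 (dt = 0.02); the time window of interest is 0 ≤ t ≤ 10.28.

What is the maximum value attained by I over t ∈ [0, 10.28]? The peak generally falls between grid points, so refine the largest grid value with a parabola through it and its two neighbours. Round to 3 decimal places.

max I = 0.418

t=0.000: state=(0.902, 0.098, 0.000)
step 1 (dt=0.02): k1=(-0.213, 0.152, 0.061), k2=(-0.215, 0.153, 0.062), k3=(-0.215, 0.153, 0.062), k4=(-0.218, 0.155, 0.063); state += dt/6·(k1+2k2+2k3+k4)
t=0.020: state=(0.898, 0.101, 0.001)
t=0.040: state=(0.893, 0.104, 0.003)
t=0.060: state=(0.889, 0.107, 0.004)
continuing one RK4 step at a time; state shown every 25 steps (Δt=0.5):
t=0.500: state=(0.759, 0.196, 0.045)
t=1.000: state=(0.557, 0.318, 0.125)
t=1.500: state=(0.358, 0.403, 0.239)
t=2.000: state=(0.218, 0.415, 0.368)
t=2.500: state=(0.135, 0.374, 0.491)
t=3.000: state=(0.089, 0.313, 0.598)
t=3.500: state=(0.064, 0.251, 0.686)
t=4.000: state=(0.049, 0.196, 0.755)
t=4.500: state=(0.040, 0.152, 0.809)
t=5.000: state=(0.034, 0.116, 0.850)
t=5.500: state=(0.030, 0.088, 0.882)
t=6.000: state=(0.027, 0.067, 0.906)
t=6.500: state=(0.025, 0.051, 0.924)
t=7.000: state=(0.024, 0.038, 0.938)
t=7.500: state=(0.023, 0.029, 0.948)
t=8.000: state=(0.022, 0.022, 0.956)
t=8.500: state=(0.022, 0.016, 0.962)
t=9.000: state=(0.022, 0.012, 0.966)
t=9.500: state=(0.021, 0.009, 0.970)
t=10.000: state=(0.021, 0.007, 0.972)
t=10.280: state=(0.021, 0.006, 0.973)
largest grid value and its neighbours: I(1.800)=0.41818, I(1.820)=0.41828, I(1.840)=0.41827
parabola through these three points peaks at t≈1.828 with I≈0.41829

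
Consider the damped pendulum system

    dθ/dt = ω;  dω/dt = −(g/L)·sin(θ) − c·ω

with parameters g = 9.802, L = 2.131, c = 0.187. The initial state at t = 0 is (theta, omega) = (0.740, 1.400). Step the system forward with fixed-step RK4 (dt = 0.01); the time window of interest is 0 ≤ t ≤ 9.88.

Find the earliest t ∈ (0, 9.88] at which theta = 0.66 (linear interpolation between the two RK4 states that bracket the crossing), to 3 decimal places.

t=0.000: state=(0.740, 1.400)
step 1 (dt=0.01): k1=(1.400, -3.363), k2=(1.383, -3.384), k3=(1.383, -3.384), k4=(1.366, -3.404); state += dt/6·(k1+2k2+2k3+k4)
t=0.010: state=(0.754, 1.366)
t=0.020: state=(0.767, 1.332)
t=0.030: state=(0.780, 1.297)
continuing one RK4 step at a time; state shown every 50 steps (Δt=0.5):
t=0.500: state=(0.974, -0.491)
t=0.800: state=(0.672, -1.465)
next step: t=0.810: state=(0.657, -1.490) — theta has crossed 0.66
linear interpolation between t=0.800 (0.67192) and t=0.810 (0.65714) → t≈0.808

t = 0.808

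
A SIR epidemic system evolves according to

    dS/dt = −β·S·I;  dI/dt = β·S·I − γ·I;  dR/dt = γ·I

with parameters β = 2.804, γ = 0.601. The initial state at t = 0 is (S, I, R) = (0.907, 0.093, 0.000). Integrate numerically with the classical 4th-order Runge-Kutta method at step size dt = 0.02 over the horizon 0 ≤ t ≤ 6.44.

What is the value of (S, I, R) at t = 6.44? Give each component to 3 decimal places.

(S, I, R) = (0.011, 0.048, 0.941)

t=0.000: state=(0.907, 0.093, 0.000)
step 1 (dt=0.02): k1=(-0.237, 0.181, 0.056), k2=(-0.240, 0.184, 0.057), k3=(-0.241, 0.184, 0.057), k4=(-0.245, 0.186, 0.058); state += dt/6·(k1+2k2+2k3+k4)
t=0.020: state=(0.902, 0.097, 0.001)
t=0.040: state=(0.897, 0.100, 0.002)
t=0.060: state=(0.892, 0.104, 0.004)
continuing one RK4 step at a time; state shown every 25 steps (Δt=0.5):
t=0.500: state=(0.734, 0.220, 0.045)
t=1.000: state=(0.480, 0.384, 0.136)
t=1.500: state=(0.260, 0.472, 0.268)
t=2.000: state=(0.134, 0.456, 0.410)
t=2.500: state=(0.074, 0.389, 0.537)
t=3.000: state=(0.045, 0.312, 0.642)
t=3.500: state=(0.031, 0.244, 0.726)
t=4.000: state=(0.023, 0.187, 0.790)
t=4.500: state=(0.018, 0.143, 0.839)
t=5.000: state=(0.015, 0.108, 0.877)
t=5.500: state=(0.013, 0.082, 0.905)
t=6.000: state=(0.012, 0.062, 0.926)
t=6.440: state=(0.011, 0.048, 0.941)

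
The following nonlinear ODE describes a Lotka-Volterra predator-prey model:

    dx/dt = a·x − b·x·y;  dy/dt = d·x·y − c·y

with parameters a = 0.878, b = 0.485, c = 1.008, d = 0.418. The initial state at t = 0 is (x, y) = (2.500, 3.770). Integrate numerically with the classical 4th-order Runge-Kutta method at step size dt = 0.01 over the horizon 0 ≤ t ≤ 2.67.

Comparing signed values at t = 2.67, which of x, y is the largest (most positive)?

largest component: x

t=0.000: state=(2.500, 3.770)
step 1 (dt=0.01): k1=(-2.376, 0.139), k2=(-2.366, 0.121), k3=(-2.366, 0.121), k4=(-2.355, 0.102); state += dt/6·(k1+2k2+2k3+k4)
t=0.010: state=(2.476, 3.771)
t=0.020: state=(2.453, 3.772)
t=0.030: state=(2.430, 3.773)
continuing one RK4 step at a time; state shown every 10 steps (Δt=0.1):
t=0.100: state=(2.273, 3.766)
t=0.200: state=(2.069, 3.728)
t=0.300: state=(1.888, 3.661)
t=0.400: state=(1.730, 3.569)
t=0.500: state=(1.593, 3.459)
t=0.600: state=(1.475, 3.334)
t=0.700: state=(1.374, 3.199)
t=0.800: state=(1.289, 3.058)
t=0.900: state=(1.217, 2.913)
t=1.000: state=(1.158, 2.768)
t=1.100: state=(1.109, 2.624)
t=1.200: state=(1.070, 2.483)
t=1.300: state=(1.039, 2.346)
t=1.400: state=(1.016, 2.214)
t=1.500: state=(0.999, 2.088)
t=1.600: state=(0.989, 1.967)
t=1.700: state=(0.984, 1.854)
t=1.800: state=(0.985, 1.746)
t=1.900: state=(0.990, 1.645)
t=2.000: state=(1.000, 1.551)
t=2.100: state=(1.015, 1.462)
t=2.200: state=(1.035, 1.380)
t=2.300: state=(1.058, 1.303)
t=2.400: state=(1.087, 1.232)
t=2.500: state=(1.119, 1.167)
t=2.600: state=(1.157, 1.106)
t=2.670: state=(1.185, 1.067)
compare at T: x=1.185, y=1.067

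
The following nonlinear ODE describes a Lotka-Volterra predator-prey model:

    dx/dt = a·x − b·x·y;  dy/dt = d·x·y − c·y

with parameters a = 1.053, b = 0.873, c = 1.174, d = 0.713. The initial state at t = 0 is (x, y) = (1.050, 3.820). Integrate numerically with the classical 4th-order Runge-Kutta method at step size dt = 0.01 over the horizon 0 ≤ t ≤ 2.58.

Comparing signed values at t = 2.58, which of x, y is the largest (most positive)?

largest component: x

t=0.000: state=(1.050, 3.820)
step 1 (dt=0.01): k1=(-2.396, -1.625), k2=(-2.361, -1.654), k3=(-2.362, -1.653), k4=(-2.327, -1.682); state += dt/6·(k1+2k2+2k3+k4)
t=0.010: state=(1.026, 3.803)
t=0.020: state=(1.003, 3.786)
t=0.030: state=(0.981, 3.769)
continuing one RK4 step at a time; state shown every 10 steps (Δt=0.1):
t=0.100: state=(0.842, 3.633)
t=0.200: state=(0.688, 3.410)
t=0.300: state=(0.574, 3.172)
t=0.400: state=(0.488, 2.929)
t=0.500: state=(0.425, 2.690)
t=0.600: state=(0.377, 2.461)
t=0.700: state=(0.341, 2.245)
t=0.800: state=(0.314, 2.043)
t=0.900: state=(0.294, 1.857)
t=1.000: state=(0.280, 1.685)
t=1.100: state=(0.271, 1.528)
t=1.200: state=(0.265, 1.385)
t=1.300: state=(0.262, 1.255)
t=1.400: state=(0.262, 1.137)
t=1.500: state=(0.265, 1.030)
t=1.600: state=(0.271, 0.934)
t=1.700: state=(0.278, 0.847)
t=1.800: state=(0.288, 0.768)
t=1.900: state=(0.300, 0.698)
t=2.000: state=(0.315, 0.634)
t=2.100: state=(0.332, 0.577)
t=2.200: state=(0.351, 0.526)
t=2.300: state=(0.373, 0.480)
t=2.400: state=(0.399, 0.439)
t=2.500: state=(0.427, 0.402)
t=2.580: state=(0.452, 0.375)
compare at T: x=0.452, y=0.375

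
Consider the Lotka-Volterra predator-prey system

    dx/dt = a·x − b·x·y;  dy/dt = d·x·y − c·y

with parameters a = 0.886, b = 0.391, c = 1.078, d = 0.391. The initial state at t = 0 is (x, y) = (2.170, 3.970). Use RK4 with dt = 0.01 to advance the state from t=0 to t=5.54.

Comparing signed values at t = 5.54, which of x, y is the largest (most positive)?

t=0.000: state=(2.170, 3.970)
step 1 (dt=0.01): k1=(-1.446, -0.911), k2=(-1.437, -0.921), k3=(-1.437, -0.921), k4=(-1.428, -0.931); state += dt/6·(k1+2k2+2k3+k4)
t=0.010: state=(2.156, 3.961)
t=0.020: state=(2.141, 3.951)
t=0.030: state=(2.127, 3.942)
continuing one RK4 step at a time; state shown every 20 steps (Δt=0.2):
t=0.200: state=(1.915, 3.753)
t=0.400: state=(1.722, 3.486)
t=0.600: state=(1.583, 3.196)
t=0.800: state=(1.489, 2.904)
t=1.000: state=(1.432, 2.624)
t=1.200: state=(1.407, 2.363)
t=1.400: state=(1.410, 2.126)
t=1.600: state=(1.437, 1.915)
t=1.800: state=(1.488, 1.731)
t=2.000: state=(1.562, 1.571)
t=2.200: state=(1.658, 1.436)
t=2.400: state=(1.777, 1.324)
t=2.600: state=(1.920, 1.233)
t=2.800: state=(2.088, 1.162)
t=3.000: state=(2.281, 1.111)
t=3.200: state=(2.500, 1.080)
t=3.400: state=(2.744, 1.068)
t=3.600: state=(3.013, 1.078)
t=3.800: state=(3.303, 1.112)
t=4.000: state=(3.606, 1.175)
t=4.200: state=(3.914, 1.271)
t=4.400: state=(4.209, 1.407)
t=4.600: state=(4.471, 1.593)
t=4.800: state=(4.669, 1.837)
t=5.000: state=(4.773, 2.143)
t=5.200: state=(4.753, 2.509)
t=5.400: state=(4.590, 2.917)
t=5.540: state=(4.394, 3.209)
compare at T: x=4.394, y=3.209

largest component: x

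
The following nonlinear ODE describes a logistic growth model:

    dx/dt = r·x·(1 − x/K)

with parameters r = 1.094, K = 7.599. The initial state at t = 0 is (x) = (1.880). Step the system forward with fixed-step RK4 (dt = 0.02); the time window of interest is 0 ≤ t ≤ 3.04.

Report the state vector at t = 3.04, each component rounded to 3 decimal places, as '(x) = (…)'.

t=0.000: state=(1.880)
step 1 (dt=0.02): k1=(1.548), k2=(1.556), k3=(1.556), k4=(1.565); state += dt/6·(k1+2k2+2k3+k4)
t=0.020: state=(1.911)
t=0.040: state=(1.943)
t=0.060: state=(1.974)
continuing one RK4 step at a time; state shown every 5 steps (Δt=0.1):
t=0.100: state=(2.039)
t=0.200: state=(2.206)
t=0.300: state=(2.381)
t=0.400: state=(2.564)
t=0.500: state=(2.753)
t=0.600: state=(2.948)
t=0.700: state=(3.147)
t=0.800: state=(3.351)
t=0.900: state=(3.557)
t=1.000: state=(3.764)
t=1.100: state=(3.972)
t=1.200: state=(4.179)
t=1.300: state=(4.383)
t=1.400: state=(4.584)
t=1.500: state=(4.781)
t=1.600: state=(4.972)
t=1.700: state=(5.157)
t=1.800: state=(5.334)
t=1.900: state=(5.504)
t=2.000: state=(5.666)
t=2.100: state=(5.819)
t=2.200: state=(5.964)
t=2.300: state=(6.100)
t=2.400: state=(6.228)
t=2.500: state=(6.346)
t=2.600: state=(6.457)
t=2.700: state=(6.559)
t=2.800: state=(6.653)
t=2.900: state=(6.740)
t=3.000: state=(6.820)
t=3.040: state=(6.850)

(x) = (6.850)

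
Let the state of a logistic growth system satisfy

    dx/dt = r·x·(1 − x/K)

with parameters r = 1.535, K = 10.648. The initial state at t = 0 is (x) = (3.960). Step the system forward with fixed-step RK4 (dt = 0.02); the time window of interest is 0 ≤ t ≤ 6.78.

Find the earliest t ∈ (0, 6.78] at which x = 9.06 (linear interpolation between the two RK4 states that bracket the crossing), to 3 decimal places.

t = 1.476

t=0.000: state=(3.960)
step 1 (dt=0.02): k1=(3.818), k2=(3.833), k3=(3.833), k4=(3.847); state += dt/6·(k1+2k2+2k3+k4)
t=0.020: state=(4.037)
t=0.040: state=(4.114)
t=0.060: state=(4.192)
continuing one RK4 step at a time; state shown every 25 steps (Δt=0.5):
t=0.500: state=(5.969)
t=1.000: state=(7.807)
t=1.460: state=(9.027)
next step: t=1.480: state=(9.069) — x has crossed 9.06
linear interpolation between t=1.460 (9.02680) and t=1.480 (9.06854) → t≈1.476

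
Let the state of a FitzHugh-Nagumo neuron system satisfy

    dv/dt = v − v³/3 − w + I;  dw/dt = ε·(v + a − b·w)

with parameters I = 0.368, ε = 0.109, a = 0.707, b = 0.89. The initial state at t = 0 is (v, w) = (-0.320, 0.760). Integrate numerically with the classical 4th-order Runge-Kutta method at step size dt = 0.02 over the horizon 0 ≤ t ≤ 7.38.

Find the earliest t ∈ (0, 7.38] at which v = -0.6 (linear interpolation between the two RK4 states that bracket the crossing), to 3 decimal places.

t=0.000: state=(-0.320, 0.760)
step 1 (dt=0.02): k1=(-0.701, -0.032), k2=(-0.707, -0.032), k3=(-0.707, -0.032), k4=(-0.713, -0.033); state += dt/6·(k1+2k2+2k3+k4)
t=0.020: state=(-0.334, 0.759)
t=0.040: state=(-0.349, 0.759)
t=0.060: state=(-0.363, 0.758)
t=0.340: state=(-0.593, 0.745)
next step: t=0.360: state=(-0.611, 0.743) — v has crossed -0.6
linear interpolation between t=0.340 (-0.59286) and t=0.360 (-0.61097) → t≈0.348

t = 0.348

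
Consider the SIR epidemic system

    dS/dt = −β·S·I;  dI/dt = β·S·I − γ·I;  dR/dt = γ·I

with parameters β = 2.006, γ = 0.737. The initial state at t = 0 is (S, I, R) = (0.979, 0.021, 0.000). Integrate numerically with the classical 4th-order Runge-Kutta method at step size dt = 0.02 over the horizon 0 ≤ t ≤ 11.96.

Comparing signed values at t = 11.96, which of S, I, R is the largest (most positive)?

largest component: R

t=0.000: state=(0.979, 0.021, 0.000)
step 1 (dt=0.02): k1=(-0.041, 0.026, 0.015), k2=(-0.042, 0.026, 0.016), k3=(-0.042, 0.026, 0.016), k4=(-0.042, 0.026, 0.016); state += dt/6·(k1+2k2+2k3+k4)
t=0.020: state=(0.978, 0.022, 0.000)
t=0.040: state=(0.977, 0.022, 0.001)
t=0.060: state=(0.976, 0.023, 0.001)
continuing one RK4 step at a time; state shown every 25 steps (Δt=0.5):
t=0.500: state=(0.951, 0.038, 0.011)
t=1.000: state=(0.903, 0.067, 0.030)
t=1.500: state=(0.827, 0.111, 0.062)
t=2.000: state=(0.720, 0.167, 0.113)
t=2.500: state=(0.591, 0.224, 0.185)
t=3.000: state=(0.462, 0.262, 0.276)
t=3.500: state=(0.353, 0.272, 0.375)
t=4.000: state=(0.270, 0.257, 0.473)
t=4.500: state=(0.212, 0.226, 0.562)
t=5.000: state=(0.172, 0.189, 0.639)
t=5.500: state=(0.145, 0.153, 0.702)
t=6.000: state=(0.126, 0.121, 0.752)
t=6.500: state=(0.113, 0.095, 0.792)
t=7.000: state=(0.104, 0.073, 0.823)
t=7.500: state=(0.098, 0.056, 0.846)
t=8.000: state=(0.093, 0.043, 0.864)
t=8.500: state=(0.090, 0.032, 0.878)
t=9.000: state=(0.087, 0.024, 0.888)
t=9.500: state=(0.085, 0.018, 0.896)
t=10.000: state=(0.084, 0.014, 0.902)
t=10.500: state=(0.083, 0.010, 0.907)
t=11.000: state=(0.082, 0.008, 0.910)
t=11.500: state=(0.082, 0.006, 0.912)
t=11.960: state=(0.081, 0.005, 0.914)
compare at T: S=0.081, I=0.005, R=0.914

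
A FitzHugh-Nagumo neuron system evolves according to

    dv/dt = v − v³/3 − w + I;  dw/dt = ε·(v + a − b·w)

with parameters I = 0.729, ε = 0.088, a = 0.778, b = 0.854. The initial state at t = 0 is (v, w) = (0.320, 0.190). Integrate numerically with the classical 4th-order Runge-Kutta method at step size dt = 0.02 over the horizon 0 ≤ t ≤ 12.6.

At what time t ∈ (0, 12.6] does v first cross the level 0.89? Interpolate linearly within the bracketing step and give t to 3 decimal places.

t=0.000: state=(0.320, 0.190)
step 1 (dt=0.02): k1=(0.848, 0.082), k2=(0.855, 0.083), k3=(0.855, 0.083), k4=(0.862, 0.084); state += dt/6·(k1+2k2+2k3+k4)
t=0.020: state=(0.337, 0.192)
t=0.040: state=(0.354, 0.193)
t=0.060: state=(0.372, 0.195)
continuing one RK4 step at a time; state shown every 25 steps (Δt=0.5):
t=0.500: state=(0.822, 0.241)
t=0.560: state=(0.890, 0.248)
next step: t=0.580: state=(0.913, 0.251) — v has crossed 0.89
linear interpolation between t=0.560 (0.88996) and t=0.580 (0.91269) → t≈0.560

t = 0.560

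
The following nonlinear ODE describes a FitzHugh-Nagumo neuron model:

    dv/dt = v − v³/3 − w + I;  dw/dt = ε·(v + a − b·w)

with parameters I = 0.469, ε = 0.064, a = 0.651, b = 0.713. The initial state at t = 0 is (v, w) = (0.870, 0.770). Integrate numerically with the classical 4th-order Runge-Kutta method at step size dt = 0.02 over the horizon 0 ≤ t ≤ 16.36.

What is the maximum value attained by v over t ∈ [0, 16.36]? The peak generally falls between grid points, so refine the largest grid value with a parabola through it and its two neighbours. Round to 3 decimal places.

t=0.000: state=(0.870, 0.770)
step 1 (dt=0.02): k1=(0.349, 0.062), k2=(0.350, 0.062), k3=(0.350, 0.062), k4=(0.350, 0.063); state += dt/6·(k1+2k2+2k3+k4)
t=0.020: state=(0.877, 0.771)
t=0.040: state=(0.884, 0.773)
t=0.060: state=(0.891, 0.774)
continuing one RK4 step at a time; state shown every 50 steps (Δt=1):
t=1.000: state=(1.191, 0.841)
t=2.000: state=(1.351, 0.925)
t=3.000: state=(1.367, 1.010)
t=4.000: state=(1.318, 1.090)
t=5.000: state=(1.240, 1.162)
t=6.000: state=(1.141, 1.226)
t=7.000: state=(1.015, 1.279)
t=8.000: state=(0.843, 1.321)
t=9.000: state=(0.565, 1.348)
t=10.000: state=(-0.021, 1.348)
t=11.000: state=(-1.323, 1.290)
t=12.000: state=(-1.969, 1.163)
t=13.000: state=(-1.976, 1.027)
t=14.000: state=(-1.933, 0.900)
t=15.000: state=(-1.889, 0.781)
t=16.000: state=(-1.844, 0.670)
t=16.360: state=(-1.828, 0.632)
largest grid value and its neighbours: v(2.620)=1.37225, v(2.640)=1.37227, v(2.660)=1.37225
parabola through these three points peaks at t≈2.640 with v≈1.37227

max v = 1.372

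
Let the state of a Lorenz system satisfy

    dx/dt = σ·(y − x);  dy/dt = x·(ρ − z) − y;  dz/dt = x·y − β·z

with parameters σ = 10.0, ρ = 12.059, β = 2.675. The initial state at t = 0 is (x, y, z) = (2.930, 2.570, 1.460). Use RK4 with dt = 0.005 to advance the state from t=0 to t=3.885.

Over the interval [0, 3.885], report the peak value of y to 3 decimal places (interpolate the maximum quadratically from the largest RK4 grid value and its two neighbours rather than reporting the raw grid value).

max y = 11.134

t=0.000: state=(2.930, 2.570, 1.460)
step 1 (dt=0.005): k1=(-3.600, 28.485, 3.625), k2=(-2.798, 28.292, 3.785), k3=(-2.823, 28.313, 3.788), k4=(-2.043, 28.139, 3.950); state += dt/6·(k1+2k2+2k3+k4)
t=0.005: state=(2.916, 2.712, 1.479)
t=0.010: state=(2.909, 2.852, 1.500)
t=0.015: state=(2.910, 2.990, 1.522)
continuing one RK4 step at a time; state shown every 40 steps (Δt=0.2):
t=0.200: state=(6.041, 8.847, 4.840)
t=0.400: state=(9.553, 8.368, 16.544)
t=0.600: state=(3.796, 1.336, 13.953)
t=0.800: state=(1.545, 1.362, 8.568)
t=1.000: state=(2.076, 2.739, 5.555)
t=1.200: state=(4.390, 6.105, 5.490)
t=1.400: state=(8.050, 9.200, 11.652)
t=1.600: state=(6.386, 4.201, 15.062)
t=1.800: state=(3.202, 2.492, 10.827)
t=2.000: state=(3.147, 3.673, 7.722)
t=2.200: state=(5.065, 6.385, 7.766)
t=2.400: state=(7.310, 7.722, 12.091)
t=2.600: state=(5.922, 4.569, 13.616)
t=2.800: state=(3.957, 3.536, 10.717)
t=3.000: state=(4.159, 4.704, 8.733)
t=3.200: state=(5.756, 6.643, 9.608)
t=3.400: state=(6.671, 6.482, 12.460)
t=3.600: state=(5.355, 4.555, 12.369)
t=3.800: state=(4.408, 4.327, 10.369)
t=3.885: state=(4.474, 4.701, 9.774)
largest grid value and its neighbours: y(0.300)=11.13074, y(0.305)=11.13332, y(0.310)=11.12084
parabola through these three points peaks at t≈0.303 with y≈11.13414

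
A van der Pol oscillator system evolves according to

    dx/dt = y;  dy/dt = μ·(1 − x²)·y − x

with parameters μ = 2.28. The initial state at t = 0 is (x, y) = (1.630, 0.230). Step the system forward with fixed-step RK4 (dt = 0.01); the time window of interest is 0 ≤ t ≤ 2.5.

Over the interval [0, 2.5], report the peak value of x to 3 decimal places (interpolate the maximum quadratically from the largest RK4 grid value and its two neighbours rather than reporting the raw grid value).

max x = 1.642

t=0.000: state=(1.630, 0.230)
step 1 (dt=0.01): k1=(0.230, -2.499), k2=(0.218, -2.455), k3=(0.218, -2.455), k4=(0.205, -2.412); state += dt/6·(k1+2k2+2k3+k4)
t=0.010: state=(1.632, 0.205)
t=0.020: state=(1.634, 0.182)
t=0.030: state=(1.636, 0.159)
continuing one RK4 step at a time; state shown every 10 steps (Δt=0.1):
t=0.100: state=(1.642, 0.021)
t=0.200: state=(1.636, -0.122)
t=0.300: state=(1.619, -0.220)
t=0.400: state=(1.593, -0.288)
t=0.500: state=(1.562, -0.339)
t=0.600: state=(1.526, -0.380)
t=0.700: state=(1.486, -0.415)
t=0.800: state=(1.443, -0.449)
t=0.900: state=(1.396, -0.483)
t=1.000: state=(1.346, -0.520)
t=1.100: state=(1.292, -0.561)
t=1.200: state=(1.234, -0.608)
t=1.300: state=(1.170, -0.663)
t=1.400: state=(1.101, -0.731)
t=1.500: state=(1.024, -0.815)
t=1.600: state=(0.937, -0.920)
t=1.700: state=(0.839, -1.057)
t=1.800: state=(0.724, -1.236)
t=1.900: state=(0.589, -1.476)
t=2.000: state=(0.426, -1.803)
t=2.100: state=(0.225, -2.244)
t=2.200: state=(-0.027, -2.821)
t=2.300: state=(-0.342, -3.491)
t=2.400: state=(-0.722, -4.048)
t=2.500: state=(-1.134, -4.073)
largest grid value and its neighbours: x(0.100)=1.64189, x(0.110)=1.64201, x(0.120)=1.64197
parabola through these three points peaks at t≈0.112 with x≈1.64202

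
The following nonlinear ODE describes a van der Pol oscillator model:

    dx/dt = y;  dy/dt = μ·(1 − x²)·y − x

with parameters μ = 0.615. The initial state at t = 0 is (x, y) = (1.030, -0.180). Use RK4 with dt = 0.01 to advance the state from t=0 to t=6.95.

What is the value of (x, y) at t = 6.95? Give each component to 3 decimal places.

(x, y) = (1.107, -1.230)

t=0.000: state=(1.030, -0.180)
step 1 (dt=0.01): k1=(-0.180, -1.023), k2=(-0.185, -1.022), k3=(-0.185, -1.022), k4=(-0.190, -1.021); state += dt/6·(k1+2k2+2k3+k4)
t=0.010: state=(1.028, -0.190)
t=0.020: state=(1.026, -0.200)
t=0.030: state=(1.024, -0.211)
continuing one RK4 step at a time; state shown every 25 steps (Δt=0.25):
t=0.250: state=(0.954, -0.430)
t=0.500: state=(0.816, -0.671)
t=0.750: state=(0.618, -0.910)
t=1.000: state=(0.361, -1.153)
t=1.250: state=(0.042, -1.391)
t=1.500: state=(-0.331, -1.578)
t=1.750: state=(-0.735, -1.619)
t=2.000: state=(-1.120, -1.417)
t=2.250: state=(-1.423, -0.980)
t=2.500: state=(-1.603, -0.457)
t=2.750: state=(-1.657, 0.008)
t=3.000: state=(-1.607, 0.368)
t=3.250: state=(-1.479, 0.646)
t=3.500: state=(-1.288, 0.885)
t=3.750: state=(-1.037, 1.122)
t=4.000: state=(-0.724, 1.385)
t=4.250: state=(-0.341, 1.686)
t=4.500: state=(0.119, 1.990)
t=4.750: state=(0.643, 2.164)
t=5.000: state=(1.171, 1.986)
t=5.250: state=(1.600, 1.390)
t=5.500: state=(1.854, 0.644)
t=5.750: state=(1.935, 0.039)
t=6.000: state=(1.890, -0.368)
t=6.250: state=(1.761, -0.642)
t=6.500: state=(1.574, -0.854)
t=6.750: state=(1.335, -1.055)
t=6.950: state=(1.107, -1.230)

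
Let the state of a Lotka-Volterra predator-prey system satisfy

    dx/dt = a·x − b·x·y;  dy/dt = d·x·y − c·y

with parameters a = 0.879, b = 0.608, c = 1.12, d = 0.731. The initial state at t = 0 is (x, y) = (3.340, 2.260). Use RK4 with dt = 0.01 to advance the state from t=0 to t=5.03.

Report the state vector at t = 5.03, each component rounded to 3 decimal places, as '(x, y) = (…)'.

t=0.000: state=(3.340, 2.260)
step 1 (dt=0.01): k1=(-1.654, 2.987), k2=(-1.680, 2.993), k3=(-1.680, 2.992), k4=(-1.706, 2.998); state += dt/6·(k1+2k2+2k3+k4)
t=0.010: state=(3.323, 2.290)
t=0.020: state=(3.306, 2.320)
t=0.030: state=(3.288, 2.350)
continuing one RK4 step at a time; state shown every 20 steps (Δt=0.2):
t=0.200: state=(2.916, 2.860)
t=0.400: state=(2.377, 3.368)
t=0.600: state=(1.843, 3.662)
t=0.800: state=(1.401, 3.706)
t=1.000: state=(1.073, 3.544)
t=1.200: state=(0.845, 3.256)
t=1.400: state=(0.692, 2.910)
t=1.600: state=(0.592, 2.554)
t=1.800: state=(0.528, 2.214)
t=2.000: state=(0.491, 1.906)
t=2.200: state=(0.472, 1.635)
t=2.400: state=(0.468, 1.399)
t=2.600: state=(0.476, 1.198)
t=2.800: state=(0.496, 1.028)
t=3.000: state=(0.527, 0.886)
t=3.200: state=(0.568, 0.767)
t=3.400: state=(0.621, 0.668)
t=3.600: state=(0.686, 0.588)
t=3.800: state=(0.764, 0.522)
t=4.000: state=(0.858, 0.470)
t=4.200: state=(0.969, 0.429)
t=4.400: state=(1.098, 0.399)
t=4.600: state=(1.249, 0.378)
t=4.800: state=(1.423, 0.368)
t=5.000: state=(1.623, 0.367)
t=5.030: state=(1.655, 0.368)

(x, y) = (1.655, 0.368)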